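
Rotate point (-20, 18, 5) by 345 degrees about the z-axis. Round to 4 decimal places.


x' = -20*cos(345) - 18*sin(345) = -14.6598
y' = -20*sin(345) + 18*cos(345) = 22.563
z' = 5

(-14.6598, 22.563, 5)


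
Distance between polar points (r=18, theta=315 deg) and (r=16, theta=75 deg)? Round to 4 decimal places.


d = sqrt(r1^2 + r2^2 - 2*r1*r2*cos(t2-t1))
d = sqrt(18^2 + 16^2 - 2*18*16*cos(75-315)) = 29.4618

29.4618


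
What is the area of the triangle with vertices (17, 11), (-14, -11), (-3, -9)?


Area = |x1(y2-y3) + x2(y3-y1) + x3(y1-y2)| / 2
= |17*(-11--9) + -14*(-9-11) + -3*(11--11)| / 2
= 90

90


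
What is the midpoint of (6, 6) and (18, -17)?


Midpoint = ((6+18)/2, (6+-17)/2) = (12, -5.5)

(12, -5.5)


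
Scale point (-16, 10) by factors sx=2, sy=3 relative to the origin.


Scaling: (x*sx, y*sy) = (-16*2, 10*3) = (-32, 30)

(-32, 30)


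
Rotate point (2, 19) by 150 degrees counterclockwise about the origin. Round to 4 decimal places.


x' = 2*cos(150) - 19*sin(150) = -11.2321
y' = 2*sin(150) + 19*cos(150) = -15.4545

(-11.2321, -15.4545)


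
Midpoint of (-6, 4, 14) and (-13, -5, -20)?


Midpoint = ((-6+-13)/2, (4+-5)/2, (14+-20)/2) = (-9.5, -0.5, -3)

(-9.5, -0.5, -3)


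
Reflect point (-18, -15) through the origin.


Reflection through origin: (x, y) -> (-x, -y)
(-18, -15) -> (18, 15)

(18, 15)


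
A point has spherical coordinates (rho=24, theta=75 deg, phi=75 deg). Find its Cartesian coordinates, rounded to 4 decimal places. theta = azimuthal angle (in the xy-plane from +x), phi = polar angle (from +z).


x = 24 * sin(75) * cos(75) = 6
y = 24 * sin(75) * sin(75) = 22.3923
z = 24 * cos(75) = 6.2117

(6, 22.3923, 6.2117)


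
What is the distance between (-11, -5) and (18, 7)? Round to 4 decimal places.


d = sqrt((18--11)^2 + (7--5)^2) = 31.3847

31.3847


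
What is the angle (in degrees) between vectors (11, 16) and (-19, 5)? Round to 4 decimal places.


dot = 11*-19 + 16*5 = -129
|u| = 19.4165, |v| = 19.6469
cos(angle) = -0.3382
angle = 109.765 degrees

109.765 degrees


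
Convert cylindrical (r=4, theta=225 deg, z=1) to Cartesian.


x = 4 * cos(225) = -2.8284
y = 4 * sin(225) = -2.8284
z = 1

(-2.8284, -2.8284, 1)


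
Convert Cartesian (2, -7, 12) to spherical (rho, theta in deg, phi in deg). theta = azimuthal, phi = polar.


rho = sqrt(2^2 + (-7)^2 + 12^2) = 14.0357
theta = atan2(-7, 2) = 285.9454 deg
phi = acos(12/14.0357) = 31.2442 deg

rho = 14.0357, theta = 285.9454 deg, phi = 31.2442 deg


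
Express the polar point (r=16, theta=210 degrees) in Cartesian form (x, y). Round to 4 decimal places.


x = 16 * cos(210) = -13.8564
y = 16 * sin(210) = -8

(-13.8564, -8)


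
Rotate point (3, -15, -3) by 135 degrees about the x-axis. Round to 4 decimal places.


x' = 3
y' = -15*cos(135) - -3*sin(135) = 12.7279
z' = -15*sin(135) + -3*cos(135) = -8.4853

(3, 12.7279, -8.4853)


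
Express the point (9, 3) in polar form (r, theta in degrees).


r = sqrt(9^2 + 3^2) = 9.4868
theta = atan2(3, 9) = 18.4349 degrees

r = 9.4868, theta = 18.4349 degrees


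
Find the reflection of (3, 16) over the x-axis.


Reflection across x-axis: (x, y) -> (x, -y)
(3, 16) -> (3, -16)

(3, -16)


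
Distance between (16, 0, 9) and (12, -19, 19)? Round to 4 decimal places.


d = sqrt((12-16)^2 + (-19-0)^2 + (19-9)^2) = 21.8403

21.8403


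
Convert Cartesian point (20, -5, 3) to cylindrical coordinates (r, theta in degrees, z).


r = sqrt(20^2 + (-5)^2) = 20.6155
theta = atan2(-5, 20) = 345.9638 deg
z = 3

r = 20.6155, theta = 345.9638 deg, z = 3


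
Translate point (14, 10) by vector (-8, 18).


Translation: (x+dx, y+dy) = (14+-8, 10+18) = (6, 28)

(6, 28)


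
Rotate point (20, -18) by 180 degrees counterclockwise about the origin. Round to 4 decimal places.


x' = 20*cos(180) - -18*sin(180) = -20
y' = 20*sin(180) + -18*cos(180) = 18

(-20, 18)


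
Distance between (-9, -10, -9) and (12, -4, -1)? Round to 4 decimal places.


d = sqrt((12--9)^2 + (-4--10)^2 + (-1--9)^2) = 23.2594

23.2594


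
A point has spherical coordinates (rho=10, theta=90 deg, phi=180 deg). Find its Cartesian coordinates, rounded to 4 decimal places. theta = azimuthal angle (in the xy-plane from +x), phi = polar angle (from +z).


x = 10 * sin(180) * cos(90) = 0
y = 10 * sin(180) * sin(90) = 0
z = 10 * cos(180) = -10

(0, 0, -10)


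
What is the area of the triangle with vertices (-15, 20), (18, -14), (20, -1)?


Area = |x1(y2-y3) + x2(y3-y1) + x3(y1-y2)| / 2
= |-15*(-14--1) + 18*(-1-20) + 20*(20--14)| / 2
= 248.5

248.5


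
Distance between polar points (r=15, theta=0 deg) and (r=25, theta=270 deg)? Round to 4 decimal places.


d = sqrt(r1^2 + r2^2 - 2*r1*r2*cos(t2-t1))
d = sqrt(15^2 + 25^2 - 2*15*25*cos(270-0)) = 29.1548

29.1548


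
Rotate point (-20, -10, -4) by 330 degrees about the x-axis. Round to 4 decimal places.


x' = -20
y' = -10*cos(330) - -4*sin(330) = -10.6603
z' = -10*sin(330) + -4*cos(330) = 1.5359

(-20, -10.6603, 1.5359)


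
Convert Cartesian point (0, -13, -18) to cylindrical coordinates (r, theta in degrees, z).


r = sqrt(0^2 + (-13)^2) = 13
theta = atan2(-13, 0) = 270 deg
z = -18

r = 13, theta = 270 deg, z = -18


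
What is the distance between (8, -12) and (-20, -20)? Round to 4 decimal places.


d = sqrt((-20-8)^2 + (-20--12)^2) = 29.1204

29.1204


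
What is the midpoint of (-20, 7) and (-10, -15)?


Midpoint = ((-20+-10)/2, (7+-15)/2) = (-15, -4)

(-15, -4)


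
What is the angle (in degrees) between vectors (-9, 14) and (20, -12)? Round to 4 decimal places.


dot = -9*20 + 14*-12 = -348
|u| = 16.6433, |v| = 23.3238
cos(angle) = -0.8965
angle = 153.699 degrees

153.699 degrees


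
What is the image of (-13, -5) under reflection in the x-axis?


Reflection across x-axis: (x, y) -> (x, -y)
(-13, -5) -> (-13, 5)

(-13, 5)


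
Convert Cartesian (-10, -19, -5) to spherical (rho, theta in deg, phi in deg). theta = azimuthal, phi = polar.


rho = sqrt((-10)^2 + (-19)^2 + (-5)^2) = 22.0454
theta = atan2(-19, -10) = 242.2415 deg
phi = acos(-5/22.0454) = 103.109 deg

rho = 22.0454, theta = 242.2415 deg, phi = 103.109 deg


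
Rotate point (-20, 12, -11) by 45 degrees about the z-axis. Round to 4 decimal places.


x' = -20*cos(45) - 12*sin(45) = -22.6274
y' = -20*sin(45) + 12*cos(45) = -5.6569
z' = -11

(-22.6274, -5.6569, -11)


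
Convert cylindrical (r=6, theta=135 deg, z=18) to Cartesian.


x = 6 * cos(135) = -4.2426
y = 6 * sin(135) = 4.2426
z = 18

(-4.2426, 4.2426, 18)


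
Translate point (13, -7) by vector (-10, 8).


Translation: (x+dx, y+dy) = (13+-10, -7+8) = (3, 1)

(3, 1)


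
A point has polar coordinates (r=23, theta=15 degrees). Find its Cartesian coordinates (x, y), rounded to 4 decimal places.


x = 23 * cos(15) = 22.2163
y = 23 * sin(15) = 5.9528

(22.2163, 5.9528)


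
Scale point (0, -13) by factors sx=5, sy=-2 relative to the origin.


Scaling: (x*sx, y*sy) = (0*5, -13*-2) = (0, 26)

(0, 26)


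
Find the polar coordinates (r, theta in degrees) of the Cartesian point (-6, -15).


r = sqrt((-6)^2 + (-15)^2) = 16.1555
theta = atan2(-15, -6) = 248.1986 degrees

r = 16.1555, theta = 248.1986 degrees


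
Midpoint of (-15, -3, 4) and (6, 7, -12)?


Midpoint = ((-15+6)/2, (-3+7)/2, (4+-12)/2) = (-4.5, 2, -4)

(-4.5, 2, -4)


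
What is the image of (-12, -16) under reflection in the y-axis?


Reflection across y-axis: (x, y) -> (-x, y)
(-12, -16) -> (12, -16)

(12, -16)


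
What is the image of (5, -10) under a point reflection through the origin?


Reflection through origin: (x, y) -> (-x, -y)
(5, -10) -> (-5, 10)

(-5, 10)


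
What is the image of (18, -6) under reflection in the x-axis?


Reflection across x-axis: (x, y) -> (x, -y)
(18, -6) -> (18, 6)

(18, 6)


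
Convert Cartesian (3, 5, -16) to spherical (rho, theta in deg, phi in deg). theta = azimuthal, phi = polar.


rho = sqrt(3^2 + 5^2 + (-16)^2) = 17.0294
theta = atan2(5, 3) = 59.0362 deg
phi = acos(-16/17.0294) = 159.9765 deg

rho = 17.0294, theta = 59.0362 deg, phi = 159.9765 deg


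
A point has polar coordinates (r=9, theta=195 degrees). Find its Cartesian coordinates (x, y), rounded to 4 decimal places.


x = 9 * cos(195) = -8.6933
y = 9 * sin(195) = -2.3294

(-8.6933, -2.3294)


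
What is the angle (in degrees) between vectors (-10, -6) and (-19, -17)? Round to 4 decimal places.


dot = -10*-19 + -6*-17 = 292
|u| = 11.6619, |v| = 25.4951
cos(angle) = 0.9821
angle = 10.8564 degrees

10.8564 degrees


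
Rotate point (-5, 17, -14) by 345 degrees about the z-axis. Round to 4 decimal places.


x' = -5*cos(345) - 17*sin(345) = -0.4297
y' = -5*sin(345) + 17*cos(345) = 17.7148
z' = -14

(-0.4297, 17.7148, -14)


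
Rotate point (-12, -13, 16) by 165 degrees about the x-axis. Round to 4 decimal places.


x' = -12
y' = -13*cos(165) - 16*sin(165) = 8.4159
z' = -13*sin(165) + 16*cos(165) = -18.8195

(-12, 8.4159, -18.8195)


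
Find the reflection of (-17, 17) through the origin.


Reflection through origin: (x, y) -> (-x, -y)
(-17, 17) -> (17, -17)

(17, -17)


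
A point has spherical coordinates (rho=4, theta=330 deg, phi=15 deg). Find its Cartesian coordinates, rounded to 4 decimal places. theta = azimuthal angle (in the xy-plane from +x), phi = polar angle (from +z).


x = 4 * sin(15) * cos(330) = 0.8966
y = 4 * sin(15) * sin(330) = -0.5176
z = 4 * cos(15) = 3.8637

(0.8966, -0.5176, 3.8637)


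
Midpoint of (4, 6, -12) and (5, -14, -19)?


Midpoint = ((4+5)/2, (6+-14)/2, (-12+-19)/2) = (4.5, -4, -15.5)

(4.5, -4, -15.5)


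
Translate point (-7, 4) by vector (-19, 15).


Translation: (x+dx, y+dy) = (-7+-19, 4+15) = (-26, 19)

(-26, 19)


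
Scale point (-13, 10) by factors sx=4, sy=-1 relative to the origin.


Scaling: (x*sx, y*sy) = (-13*4, 10*-1) = (-52, -10)

(-52, -10)


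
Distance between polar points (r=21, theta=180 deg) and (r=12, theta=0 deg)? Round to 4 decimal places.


d = sqrt(r1^2 + r2^2 - 2*r1*r2*cos(t2-t1))
d = sqrt(21^2 + 12^2 - 2*21*12*cos(0-180)) = 33

33


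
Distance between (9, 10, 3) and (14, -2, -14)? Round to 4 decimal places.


d = sqrt((14-9)^2 + (-2-10)^2 + (-14-3)^2) = 21.4009

21.4009


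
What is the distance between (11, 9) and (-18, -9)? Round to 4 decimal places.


d = sqrt((-18-11)^2 + (-9-9)^2) = 34.1321

34.1321


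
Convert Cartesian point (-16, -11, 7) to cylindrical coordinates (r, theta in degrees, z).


r = sqrt((-16)^2 + (-11)^2) = 19.4165
theta = atan2(-11, -16) = 214.5085 deg
z = 7

r = 19.4165, theta = 214.5085 deg, z = 7


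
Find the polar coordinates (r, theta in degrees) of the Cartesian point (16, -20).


r = sqrt(16^2 + (-20)^2) = 25.6125
theta = atan2(-20, 16) = 308.6598 degrees

r = 25.6125, theta = 308.6598 degrees


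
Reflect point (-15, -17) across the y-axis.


Reflection across y-axis: (x, y) -> (-x, y)
(-15, -17) -> (15, -17)

(15, -17)


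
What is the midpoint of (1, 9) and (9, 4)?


Midpoint = ((1+9)/2, (9+4)/2) = (5, 6.5)

(5, 6.5)


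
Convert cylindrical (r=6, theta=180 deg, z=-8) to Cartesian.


x = 6 * cos(180) = -6
y = 6 * sin(180) = 0
z = -8

(-6, 0, -8)


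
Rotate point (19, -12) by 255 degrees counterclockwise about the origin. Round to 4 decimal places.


x' = 19*cos(255) - -12*sin(255) = -16.5087
y' = 19*sin(255) + -12*cos(255) = -15.2468

(-16.5087, -15.2468)


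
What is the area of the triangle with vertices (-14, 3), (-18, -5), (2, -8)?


Area = |x1(y2-y3) + x2(y3-y1) + x3(y1-y2)| / 2
= |-14*(-5--8) + -18*(-8-3) + 2*(3--5)| / 2
= 86

86


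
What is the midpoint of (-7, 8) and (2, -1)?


Midpoint = ((-7+2)/2, (8+-1)/2) = (-2.5, 3.5)

(-2.5, 3.5)


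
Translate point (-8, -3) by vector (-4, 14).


Translation: (x+dx, y+dy) = (-8+-4, -3+14) = (-12, 11)

(-12, 11)


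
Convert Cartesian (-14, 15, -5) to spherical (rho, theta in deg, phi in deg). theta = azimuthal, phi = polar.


rho = sqrt((-14)^2 + 15^2 + (-5)^2) = 21.1187
theta = atan2(15, -14) = 133.0251 deg
phi = acos(-5/21.1187) = 103.6952 deg

rho = 21.1187, theta = 133.0251 deg, phi = 103.6952 deg


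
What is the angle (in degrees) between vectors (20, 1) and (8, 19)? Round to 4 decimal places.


dot = 20*8 + 1*19 = 179
|u| = 20.025, |v| = 20.6155
cos(angle) = 0.4336
angle = 64.3039 degrees

64.3039 degrees


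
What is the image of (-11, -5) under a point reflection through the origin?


Reflection through origin: (x, y) -> (-x, -y)
(-11, -5) -> (11, 5)

(11, 5)


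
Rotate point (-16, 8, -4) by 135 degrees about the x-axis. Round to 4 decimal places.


x' = -16
y' = 8*cos(135) - -4*sin(135) = -2.8284
z' = 8*sin(135) + -4*cos(135) = 8.4853

(-16, -2.8284, 8.4853)


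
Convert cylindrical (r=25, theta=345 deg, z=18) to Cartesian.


x = 25 * cos(345) = 24.1481
y = 25 * sin(345) = -6.4705
z = 18

(24.1481, -6.4705, 18)


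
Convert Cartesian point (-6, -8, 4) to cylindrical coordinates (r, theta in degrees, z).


r = sqrt((-6)^2 + (-8)^2) = 10
theta = atan2(-8, -6) = 233.1301 deg
z = 4

r = 10, theta = 233.1301 deg, z = 4


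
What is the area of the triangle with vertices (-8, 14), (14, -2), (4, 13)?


Area = |x1(y2-y3) + x2(y3-y1) + x3(y1-y2)| / 2
= |-8*(-2-13) + 14*(13-14) + 4*(14--2)| / 2
= 85

85


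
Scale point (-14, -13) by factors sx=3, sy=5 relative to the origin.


Scaling: (x*sx, y*sy) = (-14*3, -13*5) = (-42, -65)

(-42, -65)


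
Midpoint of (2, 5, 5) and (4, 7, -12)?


Midpoint = ((2+4)/2, (5+7)/2, (5+-12)/2) = (3, 6, -3.5)

(3, 6, -3.5)


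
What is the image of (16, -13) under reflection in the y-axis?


Reflection across y-axis: (x, y) -> (-x, y)
(16, -13) -> (-16, -13)

(-16, -13)


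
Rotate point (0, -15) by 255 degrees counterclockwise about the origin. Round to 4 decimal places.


x' = 0*cos(255) - -15*sin(255) = -14.4889
y' = 0*sin(255) + -15*cos(255) = 3.8823

(-14.4889, 3.8823)


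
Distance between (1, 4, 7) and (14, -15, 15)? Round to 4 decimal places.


d = sqrt((14-1)^2 + (-15-4)^2 + (15-7)^2) = 24.3721

24.3721


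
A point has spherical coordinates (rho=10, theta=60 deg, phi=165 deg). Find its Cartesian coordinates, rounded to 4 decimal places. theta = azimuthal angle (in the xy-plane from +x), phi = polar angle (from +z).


x = 10 * sin(165) * cos(60) = 1.2941
y = 10 * sin(165) * sin(60) = 2.2414
z = 10 * cos(165) = -9.6593

(1.2941, 2.2414, -9.6593)


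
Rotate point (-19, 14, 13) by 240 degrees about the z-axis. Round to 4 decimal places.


x' = -19*cos(240) - 14*sin(240) = 21.6244
y' = -19*sin(240) + 14*cos(240) = 9.4545
z' = 13

(21.6244, 9.4545, 13)


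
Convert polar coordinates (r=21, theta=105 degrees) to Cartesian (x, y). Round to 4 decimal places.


x = 21 * cos(105) = -5.4352
y = 21 * sin(105) = 20.2844

(-5.4352, 20.2844)


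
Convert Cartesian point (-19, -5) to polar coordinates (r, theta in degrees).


r = sqrt((-19)^2 + (-5)^2) = 19.6469
theta = atan2(-5, -19) = 194.7436 degrees

r = 19.6469, theta = 194.7436 degrees


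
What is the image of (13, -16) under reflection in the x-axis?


Reflection across x-axis: (x, y) -> (x, -y)
(13, -16) -> (13, 16)

(13, 16)


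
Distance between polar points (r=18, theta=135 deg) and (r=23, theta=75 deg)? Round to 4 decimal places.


d = sqrt(r1^2 + r2^2 - 2*r1*r2*cos(t2-t1))
d = sqrt(18^2 + 23^2 - 2*18*23*cos(75-135)) = 20.9523

20.9523


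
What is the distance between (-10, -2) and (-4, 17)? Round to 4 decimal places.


d = sqrt((-4--10)^2 + (17--2)^2) = 19.9249

19.9249


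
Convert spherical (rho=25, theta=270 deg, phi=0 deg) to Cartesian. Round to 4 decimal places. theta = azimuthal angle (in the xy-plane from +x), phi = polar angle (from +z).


x = 25 * sin(0) * cos(270) = 0
y = 25 * sin(0) * sin(270) = 0
z = 25 * cos(0) = 25

(0, 0, 25)


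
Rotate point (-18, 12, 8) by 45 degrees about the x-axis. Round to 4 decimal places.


x' = -18
y' = 12*cos(45) - 8*sin(45) = 2.8284
z' = 12*sin(45) + 8*cos(45) = 14.1421

(-18, 2.8284, 14.1421)


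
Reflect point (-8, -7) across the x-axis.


Reflection across x-axis: (x, y) -> (x, -y)
(-8, -7) -> (-8, 7)

(-8, 7)


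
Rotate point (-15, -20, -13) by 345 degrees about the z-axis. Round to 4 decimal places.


x' = -15*cos(345) - -20*sin(345) = -19.6653
y' = -15*sin(345) + -20*cos(345) = -15.4362
z' = -13

(-19.6653, -15.4362, -13)


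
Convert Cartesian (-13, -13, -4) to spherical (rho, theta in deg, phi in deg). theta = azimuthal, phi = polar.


rho = sqrt((-13)^2 + (-13)^2 + (-4)^2) = 18.8149
theta = atan2(-13, -13) = 225 deg
phi = acos(-4/18.8149) = 102.2746 deg

rho = 18.8149, theta = 225 deg, phi = 102.2746 deg


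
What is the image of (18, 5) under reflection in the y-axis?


Reflection across y-axis: (x, y) -> (-x, y)
(18, 5) -> (-18, 5)

(-18, 5)


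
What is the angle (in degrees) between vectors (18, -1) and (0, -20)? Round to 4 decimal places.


dot = 18*0 + -1*-20 = 20
|u| = 18.0278, |v| = 20
cos(angle) = 0.0555
angle = 86.8202 degrees

86.8202 degrees


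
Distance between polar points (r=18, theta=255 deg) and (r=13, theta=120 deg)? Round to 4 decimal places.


d = sqrt(r1^2 + r2^2 - 2*r1*r2*cos(t2-t1))
d = sqrt(18^2 + 13^2 - 2*18*13*cos(120-255)) = 28.7041

28.7041


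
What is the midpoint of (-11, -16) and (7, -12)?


Midpoint = ((-11+7)/2, (-16+-12)/2) = (-2, -14)

(-2, -14)


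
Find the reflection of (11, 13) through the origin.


Reflection through origin: (x, y) -> (-x, -y)
(11, 13) -> (-11, -13)

(-11, -13)


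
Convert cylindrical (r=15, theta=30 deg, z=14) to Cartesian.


x = 15 * cos(30) = 12.9904
y = 15 * sin(30) = 7.5
z = 14

(12.9904, 7.5, 14)


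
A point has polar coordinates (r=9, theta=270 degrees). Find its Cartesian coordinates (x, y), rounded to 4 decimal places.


x = 9 * cos(270) = 0
y = 9 * sin(270) = -9

(0, -9)


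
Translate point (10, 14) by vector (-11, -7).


Translation: (x+dx, y+dy) = (10+-11, 14+-7) = (-1, 7)

(-1, 7)


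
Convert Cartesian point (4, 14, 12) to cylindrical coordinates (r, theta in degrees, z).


r = sqrt(4^2 + 14^2) = 14.5602
theta = atan2(14, 4) = 74.0546 deg
z = 12

r = 14.5602, theta = 74.0546 deg, z = 12


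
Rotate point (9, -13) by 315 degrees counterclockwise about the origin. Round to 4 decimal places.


x' = 9*cos(315) - -13*sin(315) = -2.8284
y' = 9*sin(315) + -13*cos(315) = -15.5563

(-2.8284, -15.5563)


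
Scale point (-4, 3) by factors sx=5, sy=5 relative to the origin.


Scaling: (x*sx, y*sy) = (-4*5, 3*5) = (-20, 15)

(-20, 15)


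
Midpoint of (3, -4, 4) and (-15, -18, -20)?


Midpoint = ((3+-15)/2, (-4+-18)/2, (4+-20)/2) = (-6, -11, -8)

(-6, -11, -8)


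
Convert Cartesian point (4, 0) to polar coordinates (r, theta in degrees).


r = sqrt(4^2 + 0^2) = 4
theta = atan2(0, 4) = 0 degrees

r = 4, theta = 0 degrees


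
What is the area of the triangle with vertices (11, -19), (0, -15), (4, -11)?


Area = |x1(y2-y3) + x2(y3-y1) + x3(y1-y2)| / 2
= |11*(-15--11) + 0*(-11--19) + 4*(-19--15)| / 2
= 30

30


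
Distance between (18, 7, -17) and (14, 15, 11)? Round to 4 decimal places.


d = sqrt((14-18)^2 + (15-7)^2 + (11--17)^2) = 29.3939

29.3939


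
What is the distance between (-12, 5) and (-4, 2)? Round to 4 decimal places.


d = sqrt((-4--12)^2 + (2-5)^2) = 8.544

8.544


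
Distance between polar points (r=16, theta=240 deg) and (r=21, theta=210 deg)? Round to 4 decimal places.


d = sqrt(r1^2 + r2^2 - 2*r1*r2*cos(t2-t1))
d = sqrt(16^2 + 21^2 - 2*16*21*cos(210-240)) = 10.7252

10.7252


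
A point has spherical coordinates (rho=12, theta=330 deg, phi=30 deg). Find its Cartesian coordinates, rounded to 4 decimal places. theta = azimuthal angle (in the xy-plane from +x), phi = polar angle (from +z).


x = 12 * sin(30) * cos(330) = 5.1962
y = 12 * sin(30) * sin(330) = -3
z = 12 * cos(30) = 10.3923

(5.1962, -3, 10.3923)


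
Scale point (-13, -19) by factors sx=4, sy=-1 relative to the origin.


Scaling: (x*sx, y*sy) = (-13*4, -19*-1) = (-52, 19)

(-52, 19)


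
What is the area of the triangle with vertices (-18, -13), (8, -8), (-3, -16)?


Area = |x1(y2-y3) + x2(y3-y1) + x3(y1-y2)| / 2
= |-18*(-8--16) + 8*(-16--13) + -3*(-13--8)| / 2
= 76.5

76.5


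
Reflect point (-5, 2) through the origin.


Reflection through origin: (x, y) -> (-x, -y)
(-5, 2) -> (5, -2)

(5, -2)


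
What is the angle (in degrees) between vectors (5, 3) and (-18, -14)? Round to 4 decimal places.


dot = 5*-18 + 3*-14 = -132
|u| = 5.831, |v| = 22.8035
cos(angle) = -0.9927
angle = 173.0888 degrees

173.0888 degrees


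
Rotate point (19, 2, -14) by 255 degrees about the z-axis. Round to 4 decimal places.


x' = 19*cos(255) - 2*sin(255) = -2.9857
y' = 19*sin(255) + 2*cos(255) = -18.8702
z' = -14

(-2.9857, -18.8702, -14)


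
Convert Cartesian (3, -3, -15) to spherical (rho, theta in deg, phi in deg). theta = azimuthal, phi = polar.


rho = sqrt(3^2 + (-3)^2 + (-15)^2) = 15.5885
theta = atan2(-3, 3) = 315 deg
phi = acos(-15/15.5885) = 164.2068 deg

rho = 15.5885, theta = 315 deg, phi = 164.2068 deg


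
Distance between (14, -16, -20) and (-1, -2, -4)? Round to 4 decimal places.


d = sqrt((-1-14)^2 + (-2--16)^2 + (-4--20)^2) = 26.0192

26.0192


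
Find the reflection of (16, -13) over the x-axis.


Reflection across x-axis: (x, y) -> (x, -y)
(16, -13) -> (16, 13)

(16, 13)


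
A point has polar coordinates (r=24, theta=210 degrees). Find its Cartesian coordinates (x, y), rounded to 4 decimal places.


x = 24 * cos(210) = -20.7846
y = 24 * sin(210) = -12

(-20.7846, -12)


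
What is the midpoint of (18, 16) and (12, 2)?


Midpoint = ((18+12)/2, (16+2)/2) = (15, 9)

(15, 9)


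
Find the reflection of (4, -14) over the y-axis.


Reflection across y-axis: (x, y) -> (-x, y)
(4, -14) -> (-4, -14)

(-4, -14)


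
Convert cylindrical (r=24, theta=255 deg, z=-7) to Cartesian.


x = 24 * cos(255) = -6.2117
y = 24 * sin(255) = -23.1822
z = -7

(-6.2117, -23.1822, -7)


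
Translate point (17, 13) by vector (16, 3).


Translation: (x+dx, y+dy) = (17+16, 13+3) = (33, 16)

(33, 16)


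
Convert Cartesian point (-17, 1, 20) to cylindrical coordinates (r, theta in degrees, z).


r = sqrt((-17)^2 + 1^2) = 17.0294
theta = atan2(1, -17) = 176.6335 deg
z = 20

r = 17.0294, theta = 176.6335 deg, z = 20


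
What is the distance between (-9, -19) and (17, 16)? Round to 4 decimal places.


d = sqrt((17--9)^2 + (16--19)^2) = 43.6005

43.6005


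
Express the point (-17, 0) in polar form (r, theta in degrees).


r = sqrt((-17)^2 + 0^2) = 17
theta = atan2(0, -17) = 180 degrees

r = 17, theta = 180 degrees


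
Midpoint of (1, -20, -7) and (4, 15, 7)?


Midpoint = ((1+4)/2, (-20+15)/2, (-7+7)/2) = (2.5, -2.5, 0)

(2.5, -2.5, 0)


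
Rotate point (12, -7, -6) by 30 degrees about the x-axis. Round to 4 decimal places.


x' = 12
y' = -7*cos(30) - -6*sin(30) = -3.0622
z' = -7*sin(30) + -6*cos(30) = -8.6962

(12, -3.0622, -8.6962)


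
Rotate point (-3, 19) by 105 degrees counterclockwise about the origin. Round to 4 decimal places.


x' = -3*cos(105) - 19*sin(105) = -17.5761
y' = -3*sin(105) + 19*cos(105) = -7.8153

(-17.5761, -7.8153)


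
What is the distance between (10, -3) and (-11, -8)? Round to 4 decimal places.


d = sqrt((-11-10)^2 + (-8--3)^2) = 21.587

21.587


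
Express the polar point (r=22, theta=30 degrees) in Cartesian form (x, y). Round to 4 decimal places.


x = 22 * cos(30) = 19.0526
y = 22 * sin(30) = 11

(19.0526, 11)


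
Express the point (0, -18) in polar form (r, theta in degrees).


r = sqrt(0^2 + (-18)^2) = 18
theta = atan2(-18, 0) = 270 degrees

r = 18, theta = 270 degrees


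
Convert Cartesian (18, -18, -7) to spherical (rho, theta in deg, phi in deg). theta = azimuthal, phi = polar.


rho = sqrt(18^2 + (-18)^2 + (-7)^2) = 26.4008
theta = atan2(-18, 18) = 315 deg
phi = acos(-7/26.4008) = 105.3755 deg

rho = 26.4008, theta = 315 deg, phi = 105.3755 deg


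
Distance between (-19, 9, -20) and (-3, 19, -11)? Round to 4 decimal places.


d = sqrt((-3--19)^2 + (19-9)^2 + (-11--20)^2) = 20.9045

20.9045


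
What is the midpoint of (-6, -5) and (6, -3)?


Midpoint = ((-6+6)/2, (-5+-3)/2) = (0, -4)

(0, -4)


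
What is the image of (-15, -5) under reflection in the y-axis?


Reflection across y-axis: (x, y) -> (-x, y)
(-15, -5) -> (15, -5)

(15, -5)


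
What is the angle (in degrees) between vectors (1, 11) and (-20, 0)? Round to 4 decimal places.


dot = 1*-20 + 11*0 = -20
|u| = 11.0454, |v| = 20
cos(angle) = -0.0905
angle = 95.1944 degrees

95.1944 degrees


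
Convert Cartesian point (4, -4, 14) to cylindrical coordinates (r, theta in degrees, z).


r = sqrt(4^2 + (-4)^2) = 5.6569
theta = atan2(-4, 4) = 315 deg
z = 14

r = 5.6569, theta = 315 deg, z = 14


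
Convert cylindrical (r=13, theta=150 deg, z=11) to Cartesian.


x = 13 * cos(150) = -11.2583
y = 13 * sin(150) = 6.5
z = 11

(-11.2583, 6.5, 11)


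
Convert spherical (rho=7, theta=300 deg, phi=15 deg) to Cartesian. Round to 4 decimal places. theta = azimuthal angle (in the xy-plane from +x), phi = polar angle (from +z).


x = 7 * sin(15) * cos(300) = 0.9059
y = 7 * sin(15) * sin(300) = -1.569
z = 7 * cos(15) = 6.7615

(0.9059, -1.569, 6.7615)


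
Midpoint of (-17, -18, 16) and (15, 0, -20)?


Midpoint = ((-17+15)/2, (-18+0)/2, (16+-20)/2) = (-1, -9, -2)

(-1, -9, -2)


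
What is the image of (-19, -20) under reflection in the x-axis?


Reflection across x-axis: (x, y) -> (x, -y)
(-19, -20) -> (-19, 20)

(-19, 20)


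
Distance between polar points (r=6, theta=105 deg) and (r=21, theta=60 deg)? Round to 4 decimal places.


d = sqrt(r1^2 + r2^2 - 2*r1*r2*cos(t2-t1))
d = sqrt(6^2 + 21^2 - 2*6*21*cos(60-105)) = 17.2861

17.2861


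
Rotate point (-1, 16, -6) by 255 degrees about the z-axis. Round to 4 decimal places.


x' = -1*cos(255) - 16*sin(255) = 15.7136
y' = -1*sin(255) + 16*cos(255) = -3.1752
z' = -6

(15.7136, -3.1752, -6)


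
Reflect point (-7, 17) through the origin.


Reflection through origin: (x, y) -> (-x, -y)
(-7, 17) -> (7, -17)

(7, -17)


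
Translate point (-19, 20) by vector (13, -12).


Translation: (x+dx, y+dy) = (-19+13, 20+-12) = (-6, 8)

(-6, 8)


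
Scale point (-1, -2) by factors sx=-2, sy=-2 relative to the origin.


Scaling: (x*sx, y*sy) = (-1*-2, -2*-2) = (2, 4)

(2, 4)


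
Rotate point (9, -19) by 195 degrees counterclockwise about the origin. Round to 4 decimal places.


x' = 9*cos(195) - -19*sin(195) = -13.6109
y' = 9*sin(195) + -19*cos(195) = 16.0232

(-13.6109, 16.0232)


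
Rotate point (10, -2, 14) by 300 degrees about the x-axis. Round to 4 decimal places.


x' = 10
y' = -2*cos(300) - 14*sin(300) = 11.1244
z' = -2*sin(300) + 14*cos(300) = 8.7321

(10, 11.1244, 8.7321)


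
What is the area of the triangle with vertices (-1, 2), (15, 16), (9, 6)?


Area = |x1(y2-y3) + x2(y3-y1) + x3(y1-y2)| / 2
= |-1*(16-6) + 15*(6-2) + 9*(2-16)| / 2
= 38

38


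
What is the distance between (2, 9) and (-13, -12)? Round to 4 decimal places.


d = sqrt((-13-2)^2 + (-12-9)^2) = 25.807

25.807


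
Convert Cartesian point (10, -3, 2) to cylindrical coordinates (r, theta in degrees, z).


r = sqrt(10^2 + (-3)^2) = 10.4403
theta = atan2(-3, 10) = 343.3008 deg
z = 2

r = 10.4403, theta = 343.3008 deg, z = 2


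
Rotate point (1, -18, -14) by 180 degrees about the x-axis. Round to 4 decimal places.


x' = 1
y' = -18*cos(180) - -14*sin(180) = 18
z' = -18*sin(180) + -14*cos(180) = 14

(1, 18, 14)


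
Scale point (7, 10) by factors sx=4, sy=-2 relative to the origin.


Scaling: (x*sx, y*sy) = (7*4, 10*-2) = (28, -20)

(28, -20)


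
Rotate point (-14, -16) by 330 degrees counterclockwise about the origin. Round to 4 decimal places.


x' = -14*cos(330) - -16*sin(330) = -20.1244
y' = -14*sin(330) + -16*cos(330) = -6.8564

(-20.1244, -6.8564)


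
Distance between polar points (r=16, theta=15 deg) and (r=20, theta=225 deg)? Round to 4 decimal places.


d = sqrt(r1^2 + r2^2 - 2*r1*r2*cos(t2-t1))
d = sqrt(16^2 + 20^2 - 2*16*20*cos(225-15)) = 34.7887

34.7887


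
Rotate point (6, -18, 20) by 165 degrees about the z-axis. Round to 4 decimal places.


x' = 6*cos(165) - -18*sin(165) = -1.1368
y' = 6*sin(165) + -18*cos(165) = 18.9396
z' = 20

(-1.1368, 18.9396, 20)


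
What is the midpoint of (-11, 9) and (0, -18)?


Midpoint = ((-11+0)/2, (9+-18)/2) = (-5.5, -4.5)

(-5.5, -4.5)


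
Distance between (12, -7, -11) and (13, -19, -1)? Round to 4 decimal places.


d = sqrt((13-12)^2 + (-19--7)^2 + (-1--11)^2) = 15.6525

15.6525


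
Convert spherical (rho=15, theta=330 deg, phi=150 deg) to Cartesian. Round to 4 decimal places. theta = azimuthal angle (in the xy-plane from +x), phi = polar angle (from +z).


x = 15 * sin(150) * cos(330) = 6.4952
y = 15 * sin(150) * sin(330) = -3.75
z = 15 * cos(150) = -12.9904

(6.4952, -3.75, -12.9904)


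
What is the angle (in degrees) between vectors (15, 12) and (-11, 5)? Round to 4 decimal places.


dot = 15*-11 + 12*5 = -105
|u| = 19.2094, |v| = 12.083
cos(angle) = -0.4524
angle = 116.8962 degrees

116.8962 degrees


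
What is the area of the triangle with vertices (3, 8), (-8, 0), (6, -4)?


Area = |x1(y2-y3) + x2(y3-y1) + x3(y1-y2)| / 2
= |3*(0--4) + -8*(-4-8) + 6*(8-0)| / 2
= 78

78


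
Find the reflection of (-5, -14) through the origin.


Reflection through origin: (x, y) -> (-x, -y)
(-5, -14) -> (5, 14)

(5, 14)


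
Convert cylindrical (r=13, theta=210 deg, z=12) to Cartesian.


x = 13 * cos(210) = -11.2583
y = 13 * sin(210) = -6.5
z = 12

(-11.2583, -6.5, 12)


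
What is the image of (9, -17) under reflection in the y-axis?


Reflection across y-axis: (x, y) -> (-x, y)
(9, -17) -> (-9, -17)

(-9, -17)


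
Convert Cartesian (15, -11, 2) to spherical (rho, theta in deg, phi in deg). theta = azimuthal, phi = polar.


rho = sqrt(15^2 + (-11)^2 + 2^2) = 18.7083
theta = atan2(-11, 15) = 323.7462 deg
phi = acos(2/18.7083) = 83.8631 deg

rho = 18.7083, theta = 323.7462 deg, phi = 83.8631 deg


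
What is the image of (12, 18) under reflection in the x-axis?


Reflection across x-axis: (x, y) -> (x, -y)
(12, 18) -> (12, -18)

(12, -18)


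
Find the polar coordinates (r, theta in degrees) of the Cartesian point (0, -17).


r = sqrt(0^2 + (-17)^2) = 17
theta = atan2(-17, 0) = 270 degrees

r = 17, theta = 270 degrees


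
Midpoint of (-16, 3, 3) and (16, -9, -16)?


Midpoint = ((-16+16)/2, (3+-9)/2, (3+-16)/2) = (0, -3, -6.5)

(0, -3, -6.5)


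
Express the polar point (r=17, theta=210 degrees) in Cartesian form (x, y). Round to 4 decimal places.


x = 17 * cos(210) = -14.7224
y = 17 * sin(210) = -8.5

(-14.7224, -8.5)


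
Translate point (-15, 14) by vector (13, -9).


Translation: (x+dx, y+dy) = (-15+13, 14+-9) = (-2, 5)

(-2, 5)


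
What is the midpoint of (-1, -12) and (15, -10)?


Midpoint = ((-1+15)/2, (-12+-10)/2) = (7, -11)

(7, -11)


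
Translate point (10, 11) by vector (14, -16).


Translation: (x+dx, y+dy) = (10+14, 11+-16) = (24, -5)

(24, -5)


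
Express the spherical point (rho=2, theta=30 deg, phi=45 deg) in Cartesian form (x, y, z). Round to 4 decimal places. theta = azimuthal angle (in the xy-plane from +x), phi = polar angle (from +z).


x = 2 * sin(45) * cos(30) = 1.2247
y = 2 * sin(45) * sin(30) = 0.7071
z = 2 * cos(45) = 1.4142

(1.2247, 0.7071, 1.4142)


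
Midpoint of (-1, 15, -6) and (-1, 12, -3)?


Midpoint = ((-1+-1)/2, (15+12)/2, (-6+-3)/2) = (-1, 13.5, -4.5)

(-1, 13.5, -4.5)


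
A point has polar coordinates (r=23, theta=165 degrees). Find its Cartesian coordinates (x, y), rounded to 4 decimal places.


x = 23 * cos(165) = -22.2163
y = 23 * sin(165) = 5.9528

(-22.2163, 5.9528)


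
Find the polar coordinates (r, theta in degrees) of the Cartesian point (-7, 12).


r = sqrt((-7)^2 + 12^2) = 13.8924
theta = atan2(12, -7) = 120.2564 degrees

r = 13.8924, theta = 120.2564 degrees


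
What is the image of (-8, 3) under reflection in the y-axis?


Reflection across y-axis: (x, y) -> (-x, y)
(-8, 3) -> (8, 3)

(8, 3)


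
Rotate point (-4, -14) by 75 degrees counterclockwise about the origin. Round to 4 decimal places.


x' = -4*cos(75) - -14*sin(75) = 12.4877
y' = -4*sin(75) + -14*cos(75) = -7.4872

(12.4877, -7.4872)


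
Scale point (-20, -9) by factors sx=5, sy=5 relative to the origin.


Scaling: (x*sx, y*sy) = (-20*5, -9*5) = (-100, -45)

(-100, -45)


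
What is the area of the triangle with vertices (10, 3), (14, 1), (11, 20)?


Area = |x1(y2-y3) + x2(y3-y1) + x3(y1-y2)| / 2
= |10*(1-20) + 14*(20-3) + 11*(3-1)| / 2
= 35

35


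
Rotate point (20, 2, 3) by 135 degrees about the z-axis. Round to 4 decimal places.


x' = 20*cos(135) - 2*sin(135) = -15.5563
y' = 20*sin(135) + 2*cos(135) = 12.7279
z' = 3

(-15.5563, 12.7279, 3)


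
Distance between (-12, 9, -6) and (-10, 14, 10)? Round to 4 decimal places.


d = sqrt((-10--12)^2 + (14-9)^2 + (10--6)^2) = 16.8819

16.8819


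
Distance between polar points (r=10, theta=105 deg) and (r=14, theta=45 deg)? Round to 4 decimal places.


d = sqrt(r1^2 + r2^2 - 2*r1*r2*cos(t2-t1))
d = sqrt(10^2 + 14^2 - 2*10*14*cos(45-105)) = 12.49

12.49


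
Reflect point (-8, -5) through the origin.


Reflection through origin: (x, y) -> (-x, -y)
(-8, -5) -> (8, 5)

(8, 5)


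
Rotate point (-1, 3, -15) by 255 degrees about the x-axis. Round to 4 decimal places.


x' = -1
y' = 3*cos(255) - -15*sin(255) = -15.2653
z' = 3*sin(255) + -15*cos(255) = 0.9845

(-1, -15.2653, 0.9845)


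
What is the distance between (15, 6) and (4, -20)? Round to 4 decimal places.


d = sqrt((4-15)^2 + (-20-6)^2) = 28.2312

28.2312


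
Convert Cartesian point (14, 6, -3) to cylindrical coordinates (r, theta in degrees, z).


r = sqrt(14^2 + 6^2) = 15.2315
theta = atan2(6, 14) = 23.1986 deg
z = -3

r = 15.2315, theta = 23.1986 deg, z = -3


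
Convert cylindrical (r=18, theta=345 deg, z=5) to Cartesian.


x = 18 * cos(345) = 17.3867
y = 18 * sin(345) = -4.6587
z = 5

(17.3867, -4.6587, 5)


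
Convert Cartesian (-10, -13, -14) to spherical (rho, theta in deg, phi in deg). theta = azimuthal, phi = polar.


rho = sqrt((-10)^2 + (-13)^2 + (-14)^2) = 21.5639
theta = atan2(-13, -10) = 232.4314 deg
phi = acos(-14/21.5639) = 130.4839 deg

rho = 21.5639, theta = 232.4314 deg, phi = 130.4839 deg


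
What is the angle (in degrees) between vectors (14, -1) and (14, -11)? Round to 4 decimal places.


dot = 14*14 + -1*-11 = 207
|u| = 14.0357, |v| = 17.8045
cos(angle) = 0.8283
angle = 34.0716 degrees

34.0716 degrees


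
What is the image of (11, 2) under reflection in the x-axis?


Reflection across x-axis: (x, y) -> (x, -y)
(11, 2) -> (11, -2)

(11, -2)


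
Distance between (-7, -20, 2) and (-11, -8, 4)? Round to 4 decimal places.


d = sqrt((-11--7)^2 + (-8--20)^2 + (4-2)^2) = 12.8062

12.8062


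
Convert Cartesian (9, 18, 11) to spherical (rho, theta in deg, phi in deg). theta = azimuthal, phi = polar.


rho = sqrt(9^2 + 18^2 + 11^2) = 22.9347
theta = atan2(18, 9) = 63.4349 deg
phi = acos(11/22.9347) = 61.3392 deg

rho = 22.9347, theta = 63.4349 deg, phi = 61.3392 deg


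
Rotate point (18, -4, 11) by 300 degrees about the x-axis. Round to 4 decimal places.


x' = 18
y' = -4*cos(300) - 11*sin(300) = 7.5263
z' = -4*sin(300) + 11*cos(300) = 8.9641

(18, 7.5263, 8.9641)


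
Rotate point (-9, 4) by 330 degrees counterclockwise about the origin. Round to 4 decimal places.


x' = -9*cos(330) - 4*sin(330) = -5.7942
y' = -9*sin(330) + 4*cos(330) = 7.9641

(-5.7942, 7.9641)


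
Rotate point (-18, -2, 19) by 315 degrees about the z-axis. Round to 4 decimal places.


x' = -18*cos(315) - -2*sin(315) = -14.1421
y' = -18*sin(315) + -2*cos(315) = 11.3137
z' = 19

(-14.1421, 11.3137, 19)


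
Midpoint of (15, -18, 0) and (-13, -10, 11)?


Midpoint = ((15+-13)/2, (-18+-10)/2, (0+11)/2) = (1, -14, 5.5)

(1, -14, 5.5)


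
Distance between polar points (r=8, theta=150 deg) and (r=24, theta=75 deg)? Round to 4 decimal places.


d = sqrt(r1^2 + r2^2 - 2*r1*r2*cos(t2-t1))
d = sqrt(8^2 + 24^2 - 2*8*24*cos(75-150)) = 23.2511

23.2511


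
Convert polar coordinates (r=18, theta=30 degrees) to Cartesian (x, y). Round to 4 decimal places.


x = 18 * cos(30) = 15.5885
y = 18 * sin(30) = 9

(15.5885, 9)


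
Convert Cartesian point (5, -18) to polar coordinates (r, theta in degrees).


r = sqrt(5^2 + (-18)^2) = 18.6815
theta = atan2(-18, 5) = 285.5241 degrees

r = 18.6815, theta = 285.5241 degrees


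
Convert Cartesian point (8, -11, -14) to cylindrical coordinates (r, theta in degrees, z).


r = sqrt(8^2 + (-11)^2) = 13.6015
theta = atan2(-11, 8) = 306.0274 deg
z = -14

r = 13.6015, theta = 306.0274 deg, z = -14


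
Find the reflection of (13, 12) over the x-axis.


Reflection across x-axis: (x, y) -> (x, -y)
(13, 12) -> (13, -12)

(13, -12)


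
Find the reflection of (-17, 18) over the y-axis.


Reflection across y-axis: (x, y) -> (-x, y)
(-17, 18) -> (17, 18)

(17, 18)


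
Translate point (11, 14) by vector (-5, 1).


Translation: (x+dx, y+dy) = (11+-5, 14+1) = (6, 15)

(6, 15)


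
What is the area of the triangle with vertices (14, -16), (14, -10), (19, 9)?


Area = |x1(y2-y3) + x2(y3-y1) + x3(y1-y2)| / 2
= |14*(-10-9) + 14*(9--16) + 19*(-16--10)| / 2
= 15

15


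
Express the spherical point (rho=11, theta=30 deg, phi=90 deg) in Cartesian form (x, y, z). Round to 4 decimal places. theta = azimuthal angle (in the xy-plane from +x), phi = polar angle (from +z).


x = 11 * sin(90) * cos(30) = 9.5263
y = 11 * sin(90) * sin(30) = 5.5
z = 11 * cos(90) = 0

(9.5263, 5.5, 0)


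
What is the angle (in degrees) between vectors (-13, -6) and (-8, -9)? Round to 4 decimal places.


dot = -13*-8 + -6*-9 = 158
|u| = 14.3178, |v| = 12.0416
cos(angle) = 0.9164
angle = 23.5913 degrees

23.5913 degrees


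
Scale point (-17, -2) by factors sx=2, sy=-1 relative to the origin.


Scaling: (x*sx, y*sy) = (-17*2, -2*-1) = (-34, 2)

(-34, 2)


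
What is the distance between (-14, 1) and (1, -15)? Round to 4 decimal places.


d = sqrt((1--14)^2 + (-15-1)^2) = 21.9317

21.9317


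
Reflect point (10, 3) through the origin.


Reflection through origin: (x, y) -> (-x, -y)
(10, 3) -> (-10, -3)

(-10, -3)


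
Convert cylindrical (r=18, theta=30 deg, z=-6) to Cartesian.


x = 18 * cos(30) = 15.5885
y = 18 * sin(30) = 9
z = -6

(15.5885, 9, -6)


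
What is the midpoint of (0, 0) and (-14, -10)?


Midpoint = ((0+-14)/2, (0+-10)/2) = (-7, -5)

(-7, -5)


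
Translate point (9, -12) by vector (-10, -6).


Translation: (x+dx, y+dy) = (9+-10, -12+-6) = (-1, -18)

(-1, -18)


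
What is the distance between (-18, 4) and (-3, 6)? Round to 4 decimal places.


d = sqrt((-3--18)^2 + (6-4)^2) = 15.1327

15.1327


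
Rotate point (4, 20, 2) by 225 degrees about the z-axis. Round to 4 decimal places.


x' = 4*cos(225) - 20*sin(225) = 11.3137
y' = 4*sin(225) + 20*cos(225) = -16.9706
z' = 2

(11.3137, -16.9706, 2)


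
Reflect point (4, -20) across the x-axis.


Reflection across x-axis: (x, y) -> (x, -y)
(4, -20) -> (4, 20)

(4, 20)
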